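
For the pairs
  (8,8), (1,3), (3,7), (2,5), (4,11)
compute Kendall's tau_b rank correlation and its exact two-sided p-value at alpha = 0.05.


Step 1: Enumerate the 10 unordered pairs (i,j) with i<j and classify each by sign(x_j-x_i) * sign(y_j-y_i).
  (1,2):dx=-7,dy=-5->C; (1,3):dx=-5,dy=-1->C; (1,4):dx=-6,dy=-3->C; (1,5):dx=-4,dy=+3->D
  (2,3):dx=+2,dy=+4->C; (2,4):dx=+1,dy=+2->C; (2,5):dx=+3,dy=+8->C; (3,4):dx=-1,dy=-2->C
  (3,5):dx=+1,dy=+4->C; (4,5):dx=+2,dy=+6->C
Step 2: C = 9, D = 1, total pairs = 10.
Step 3: tau = (C - D)/(n(n-1)/2) = (9 - 1)/10 = 0.800000.
Step 4: Exact two-sided p-value (enumerate n! = 120 permutations of y under H0): p = 0.083333.
Step 5: alpha = 0.05. fail to reject H0.

tau_b = 0.8000 (C=9, D=1), p = 0.083333, fail to reject H0.


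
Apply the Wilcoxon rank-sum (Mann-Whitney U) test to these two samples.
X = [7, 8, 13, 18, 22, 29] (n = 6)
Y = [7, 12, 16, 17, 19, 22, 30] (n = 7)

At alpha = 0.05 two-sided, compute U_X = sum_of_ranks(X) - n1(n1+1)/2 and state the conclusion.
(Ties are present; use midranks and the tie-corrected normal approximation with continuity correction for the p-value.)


Step 1: Combine and sort all 13 observations; assign midranks.
sorted (value, group): (7,X), (7,Y), (8,X), (12,Y), (13,X), (16,Y), (17,Y), (18,X), (19,Y), (22,X), (22,Y), (29,X), (30,Y)
ranks: 7->1.5, 7->1.5, 8->3, 12->4, 13->5, 16->6, 17->7, 18->8, 19->9, 22->10.5, 22->10.5, 29->12, 30->13
Step 2: Rank sum for X: R1 = 1.5 + 3 + 5 + 8 + 10.5 + 12 = 40.
Step 3: U_X = R1 - n1(n1+1)/2 = 40 - 6*7/2 = 40 - 21 = 19.
       U_Y = n1*n2 - U_X = 42 - 19 = 23.
Step 4: Ties are present, so use the tie-corrected normal approximation (with continuity correction) for the p-value.
Step 5: p-value = 0.829863; compare to alpha = 0.05. fail to reject H0.

U_X = 19, p = 0.829863, fail to reject H0 at alpha = 0.05.


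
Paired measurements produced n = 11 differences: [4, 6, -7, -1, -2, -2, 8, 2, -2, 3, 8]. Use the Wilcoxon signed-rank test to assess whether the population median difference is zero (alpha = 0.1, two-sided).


Step 1: Drop any zero differences (none here) and take |d_i|.
|d| = [4, 6, 7, 1, 2, 2, 8, 2, 2, 3, 8]
Step 2: Midrank |d_i| (ties get averaged ranks).
ranks: |4|->7, |6|->8, |7|->9, |1|->1, |2|->3.5, |2|->3.5, |8|->10.5, |2|->3.5, |2|->3.5, |3|->6, |8|->10.5
Step 3: Attach original signs; sum ranks with positive sign and with negative sign.
W+ = 7 + 8 + 10.5 + 3.5 + 6 + 10.5 = 45.5
W- = 9 + 1 + 3.5 + 3.5 + 3.5 = 20.5
(Check: W+ + W- = 66 should equal n(n+1)/2 = 66.)
Step 4: Test statistic W = min(W+, W-) = 20.5.
Step 5: Ties in |d|, so use the tie-corrected normal approximation.
        E[W] = n(n+1)/4 = 11*12/4 = 33.
        Tie groups: |d|=2 (t=4), |d|=8 (t=2); sum(t^3 - t) = 66.
        Var[W] = n(n+1)(2n+1)/24 - sum(t^3-t)/48 = 3036/24 - 66/48 = 125.125.
        z = (W - E[W]) / sqrt(Var[W]) = (20.5 - 33) / 11.1859 = -1.1175.
        Two-sided p = 2*Phi(z) = 0.263791.
Step 6: alpha = 0.1. fail to reject H0.

W+ = 45.5, W- = 20.5, W = min = 20.5, p = 0.263791, fail to reject H0.


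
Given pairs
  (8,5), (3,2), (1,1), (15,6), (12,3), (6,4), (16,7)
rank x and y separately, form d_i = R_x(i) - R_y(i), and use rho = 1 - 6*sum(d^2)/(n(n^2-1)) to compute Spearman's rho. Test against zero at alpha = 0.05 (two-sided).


Step 1: Rank x and y separately (midranks; no ties here).
rank(x): 8->4, 3->2, 1->1, 15->6, 12->5, 6->3, 16->7
rank(y): 5->5, 2->2, 1->1, 6->6, 3->3, 4->4, 7->7
Step 2: d_i = R_x(i) - R_y(i); compute d_i^2.
  (4-5)^2=1, (2-2)^2=0, (1-1)^2=0, (6-6)^2=0, (5-3)^2=4, (3-4)^2=1, (7-7)^2=0
sum(d^2) = 6.
Step 3: rho = 1 - 6*6 / (7*(7^2 - 1)) = 1 - 36/336 = 0.892857.
Step 4: Under H0, t = rho * sqrt((n-2)/(1-rho^2)) = 4.4333 ~ t(5).
Step 5: Two-sided p-value from the t-distribution with 5 df = 0.006807.
Step 6: alpha = 0.05. reject H0.

rho = 0.8929, p = 0.006807, reject H0 at alpha = 0.05.


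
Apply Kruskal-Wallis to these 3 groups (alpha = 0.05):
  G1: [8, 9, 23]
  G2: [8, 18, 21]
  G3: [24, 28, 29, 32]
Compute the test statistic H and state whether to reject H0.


Step 1: Combine all N = 10 observations and assign midranks.
sorted (value, group, rank): (8,G1,1.5), (8,G2,1.5), (9,G1,3), (18,G2,4), (21,G2,5), (23,G1,6), (24,G3,7), (28,G3,8), (29,G3,9), (32,G3,10)
Step 2: Sum ranks within each group.
R_1 = 10.5 (n_1 = 3)
R_2 = 10.5 (n_2 = 3)
R_3 = 34 (n_3 = 4)
Step 3: H = 12/(N(N+1)) * sum(R_i^2/n_i) - 3(N+1)
     = 12/(10*11) * (10.5^2/3 + 10.5^2/3 + 34^2/4) - 3*11
     = 0.109091 * 362.5 - 33
     = 6.545455.
Step 4: Ties present; correction factor C = 1 - 6/(10^3 - 10) = 0.993939. Corrected H = 6.545455 / 0.993939 = 6.585366.
Step 5: Under H0, H ~ chi^2(2); p-value = 0.037154.
Step 6: alpha = 0.05. reject H0.

H = 6.5854, df = 2, p = 0.037154, reject H0.


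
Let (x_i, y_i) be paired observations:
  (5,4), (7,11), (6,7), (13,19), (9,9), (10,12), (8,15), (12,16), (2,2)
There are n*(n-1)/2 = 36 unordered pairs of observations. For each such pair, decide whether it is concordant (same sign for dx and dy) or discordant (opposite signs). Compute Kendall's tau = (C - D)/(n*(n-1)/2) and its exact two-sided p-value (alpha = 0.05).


Step 1: Enumerate the 36 unordered pairs (i,j) with i<j and classify each by sign(x_j-x_i) * sign(y_j-y_i).
  (1,2):dx=+2,dy=+7->C; (1,3):dx=+1,dy=+3->C; (1,4):dx=+8,dy=+15->C; (1,5):dx=+4,dy=+5->C
  (1,6):dx=+5,dy=+8->C; (1,7):dx=+3,dy=+11->C; (1,8):dx=+7,dy=+12->C; (1,9):dx=-3,dy=-2->C
  (2,3):dx=-1,dy=-4->C; (2,4):dx=+6,dy=+8->C; (2,5):dx=+2,dy=-2->D; (2,6):dx=+3,dy=+1->C
  (2,7):dx=+1,dy=+4->C; (2,8):dx=+5,dy=+5->C; (2,9):dx=-5,dy=-9->C; (3,4):dx=+7,dy=+12->C
  (3,5):dx=+3,dy=+2->C; (3,6):dx=+4,dy=+5->C; (3,7):dx=+2,dy=+8->C; (3,8):dx=+6,dy=+9->C
  (3,9):dx=-4,dy=-5->C; (4,5):dx=-4,dy=-10->C; (4,6):dx=-3,dy=-7->C; (4,7):dx=-5,dy=-4->C
  (4,8):dx=-1,dy=-3->C; (4,9):dx=-11,dy=-17->C; (5,6):dx=+1,dy=+3->C; (5,7):dx=-1,dy=+6->D
  (5,8):dx=+3,dy=+7->C; (5,9):dx=-7,dy=-7->C; (6,7):dx=-2,dy=+3->D; (6,8):dx=+2,dy=+4->C
  (6,9):dx=-8,dy=-10->C; (7,8):dx=+4,dy=+1->C; (7,9):dx=-6,dy=-13->C; (8,9):dx=-10,dy=-14->C
Step 2: C = 33, D = 3, total pairs = 36.
Step 3: tau = (C - D)/(n(n-1)/2) = (33 - 3)/36 = 0.833333.
Step 4: Exact two-sided p-value (enumerate n! = 362880 permutations of y under H0): p = 0.000854.
Step 5: alpha = 0.05. reject H0.

tau_b = 0.8333 (C=33, D=3), p = 0.000854, reject H0.


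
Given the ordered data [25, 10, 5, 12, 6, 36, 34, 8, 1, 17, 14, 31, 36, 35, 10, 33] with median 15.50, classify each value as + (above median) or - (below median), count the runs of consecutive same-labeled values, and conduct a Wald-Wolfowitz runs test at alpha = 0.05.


Step 1: Compute median = 15.50; label A = above, B = below.
Labels in order: ABBBBAABBABAAABA  (n_A = 8, n_B = 8)
Step 2: Count runs R = 9.
Step 3: Under H0 (random ordering), E[R] = 2*n_A*n_B/(n_A+n_B) + 1 = 2*8*8/16 + 1 = 9.0000.
        Var[R] = 2*n_A*n_B*(2*n_A*n_B - n_A - n_B) / ((n_A+n_B)^2 * (n_A+n_B-1)) = 14336/3840 = 3.7333.
        SD[R] = 1.9322.
Step 4: R = E[R], so z = 0 with no continuity correction.
Step 5: Two-sided p-value via normal approximation = 2*(1 - Phi(|z|)) = 1.000000.
Step 6: alpha = 0.05. fail to reject H0.

R = 9, z = 0.0000, p = 1.000000, fail to reject H0.


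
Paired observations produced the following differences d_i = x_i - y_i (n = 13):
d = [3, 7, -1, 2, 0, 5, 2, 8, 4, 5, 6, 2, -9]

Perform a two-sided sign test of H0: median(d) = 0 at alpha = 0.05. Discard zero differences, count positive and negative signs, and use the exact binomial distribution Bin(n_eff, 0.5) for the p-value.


Step 1: Discard zero differences. Original n = 13; n_eff = number of nonzero differences = 12.
Nonzero differences (with sign): +3, +7, -1, +2, +5, +2, +8, +4, +5, +6, +2, -9
Step 2: Count signs: positive = 10, negative = 2.
Step 3: Under H0: P(positive) = 0.5, so the number of positives S ~ Bin(12, 0.5).
Step 4: Two-sided exact p-value = sum of Bin(12,0.5) probabilities at or below the observed probability = 0.038574.
Step 5: alpha = 0.05. reject H0.

n_eff = 12, pos = 10, neg = 2, p = 0.038574, reject H0.


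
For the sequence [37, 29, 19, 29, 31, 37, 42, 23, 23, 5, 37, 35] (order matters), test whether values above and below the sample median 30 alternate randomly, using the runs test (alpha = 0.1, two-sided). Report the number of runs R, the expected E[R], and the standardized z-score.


Step 1: Compute median = 30; label A = above, B = below.
Labels in order: ABBBAAABBBAA  (n_A = 6, n_B = 6)
Step 2: Count runs R = 5.
Step 3: Under H0 (random ordering), E[R] = 2*n_A*n_B/(n_A+n_B) + 1 = 2*6*6/12 + 1 = 7.0000.
        Var[R] = 2*n_A*n_B*(2*n_A*n_B - n_A - n_B) / ((n_A+n_B)^2 * (n_A+n_B-1)) = 4320/1584 = 2.7273.
        SD[R] = 1.6514.
Step 4: Continuity-corrected z = (R + 0.5 - E[R]) / SD[R] = (5 + 0.5 - 7.0000) / 1.6514 = -0.9083.
Step 5: Two-sided p-value via normal approximation = 2*(1 - Phi(|z|)) = 0.363722.
Step 6: alpha = 0.1. fail to reject H0.

R = 5, z = -0.9083, p = 0.363722, fail to reject H0.


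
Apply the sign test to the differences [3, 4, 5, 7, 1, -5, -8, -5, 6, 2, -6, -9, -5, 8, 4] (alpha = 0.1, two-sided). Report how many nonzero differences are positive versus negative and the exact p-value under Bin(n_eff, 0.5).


Step 1: Discard zero differences. Original n = 15; n_eff = number of nonzero differences = 15.
Nonzero differences (with sign): +3, +4, +5, +7, +1, -5, -8, -5, +6, +2, -6, -9, -5, +8, +4
Step 2: Count signs: positive = 9, negative = 6.
Step 3: Under H0: P(positive) = 0.5, so the number of positives S ~ Bin(15, 0.5).
Step 4: Two-sided exact p-value = sum of Bin(15,0.5) probabilities at or below the observed probability = 0.607239.
Step 5: alpha = 0.1. fail to reject H0.

n_eff = 15, pos = 9, neg = 6, p = 0.607239, fail to reject H0.


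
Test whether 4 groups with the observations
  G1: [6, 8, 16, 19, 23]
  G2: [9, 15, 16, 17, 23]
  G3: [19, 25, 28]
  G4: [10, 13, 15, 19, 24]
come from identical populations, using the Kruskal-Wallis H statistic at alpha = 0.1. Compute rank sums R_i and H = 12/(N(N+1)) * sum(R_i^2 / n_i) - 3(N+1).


Step 1: Combine all N = 18 observations and assign midranks.
sorted (value, group, rank): (6,G1,1), (8,G1,2), (9,G2,3), (10,G4,4), (13,G4,5), (15,G2,6.5), (15,G4,6.5), (16,G1,8.5), (16,G2,8.5), (17,G2,10), (19,G1,12), (19,G3,12), (19,G4,12), (23,G1,14.5), (23,G2,14.5), (24,G4,16), (25,G3,17), (28,G3,18)
Step 2: Sum ranks within each group.
R_1 = 38 (n_1 = 5)
R_2 = 42.5 (n_2 = 5)
R_3 = 47 (n_3 = 3)
R_4 = 43.5 (n_4 = 5)
Step 3: H = 12/(N(N+1)) * sum(R_i^2/n_i) - 3(N+1)
     = 12/(18*19) * (38^2/5 + 42.5^2/5 + 47^2/3 + 43.5^2/5) - 3*19
     = 0.035088 * 1764.83 - 57
     = 4.923977.
Step 4: Ties present; correction factor C = 1 - 42/(18^3 - 18) = 0.992776. Corrected H = 4.923977 / 0.992776 = 4.959806.
Step 5: Under H0, H ~ chi^2(3); p-value = 0.174764.
Step 6: alpha = 0.1. fail to reject H0.

H = 4.9598, df = 3, p = 0.174764, fail to reject H0.


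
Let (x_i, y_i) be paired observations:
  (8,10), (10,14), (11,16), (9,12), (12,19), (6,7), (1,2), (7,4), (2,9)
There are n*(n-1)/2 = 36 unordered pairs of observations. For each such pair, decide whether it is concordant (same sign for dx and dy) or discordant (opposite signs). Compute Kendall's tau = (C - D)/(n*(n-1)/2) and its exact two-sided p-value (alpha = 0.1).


Step 1: Enumerate the 36 unordered pairs (i,j) with i<j and classify each by sign(x_j-x_i) * sign(y_j-y_i).
  (1,2):dx=+2,dy=+4->C; (1,3):dx=+3,dy=+6->C; (1,4):dx=+1,dy=+2->C; (1,5):dx=+4,dy=+9->C
  (1,6):dx=-2,dy=-3->C; (1,7):dx=-7,dy=-8->C; (1,8):dx=-1,dy=-6->C; (1,9):dx=-6,dy=-1->C
  (2,3):dx=+1,dy=+2->C; (2,4):dx=-1,dy=-2->C; (2,5):dx=+2,dy=+5->C; (2,6):dx=-4,dy=-7->C
  (2,7):dx=-9,dy=-12->C; (2,8):dx=-3,dy=-10->C; (2,9):dx=-8,dy=-5->C; (3,4):dx=-2,dy=-4->C
  (3,5):dx=+1,dy=+3->C; (3,6):dx=-5,dy=-9->C; (3,7):dx=-10,dy=-14->C; (3,8):dx=-4,dy=-12->C
  (3,9):dx=-9,dy=-7->C; (4,5):dx=+3,dy=+7->C; (4,6):dx=-3,dy=-5->C; (4,7):dx=-8,dy=-10->C
  (4,8):dx=-2,dy=-8->C; (4,9):dx=-7,dy=-3->C; (5,6):dx=-6,dy=-12->C; (5,7):dx=-11,dy=-17->C
  (5,8):dx=-5,dy=-15->C; (5,9):dx=-10,dy=-10->C; (6,7):dx=-5,dy=-5->C; (6,8):dx=+1,dy=-3->D
  (6,9):dx=-4,dy=+2->D; (7,8):dx=+6,dy=+2->C; (7,9):dx=+1,dy=+7->C; (8,9):dx=-5,dy=+5->D
Step 2: C = 33, D = 3, total pairs = 36.
Step 3: tau = (C - D)/(n(n-1)/2) = (33 - 3)/36 = 0.833333.
Step 4: Exact two-sided p-value (enumerate n! = 362880 permutations of y under H0): p = 0.000854.
Step 5: alpha = 0.1. reject H0.

tau_b = 0.8333 (C=33, D=3), p = 0.000854, reject H0.


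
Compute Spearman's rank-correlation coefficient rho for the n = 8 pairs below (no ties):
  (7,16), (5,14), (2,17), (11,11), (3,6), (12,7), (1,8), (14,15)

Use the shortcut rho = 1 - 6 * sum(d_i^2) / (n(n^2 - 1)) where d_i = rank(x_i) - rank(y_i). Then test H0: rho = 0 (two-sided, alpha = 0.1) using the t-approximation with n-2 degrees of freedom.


Step 1: Rank x and y separately (midranks; no ties here).
rank(x): 7->5, 5->4, 2->2, 11->6, 3->3, 12->7, 1->1, 14->8
rank(y): 16->7, 14->5, 17->8, 11->4, 6->1, 7->2, 8->3, 15->6
Step 2: d_i = R_x(i) - R_y(i); compute d_i^2.
  (5-7)^2=4, (4-5)^2=1, (2-8)^2=36, (6-4)^2=4, (3-1)^2=4, (7-2)^2=25, (1-3)^2=4, (8-6)^2=4
sum(d^2) = 82.
Step 3: rho = 1 - 6*82 / (8*(8^2 - 1)) = 1 - 492/504 = 0.023810.
Step 4: Under H0, t = rho * sqrt((n-2)/(1-rho^2)) = 0.0583 ~ t(6).
Step 5: Two-sided p-value from the t-distribution with 6 df = 0.955374.
Step 6: alpha = 0.1. fail to reject H0.

rho = 0.0238, p = 0.955374, fail to reject H0 at alpha = 0.1.


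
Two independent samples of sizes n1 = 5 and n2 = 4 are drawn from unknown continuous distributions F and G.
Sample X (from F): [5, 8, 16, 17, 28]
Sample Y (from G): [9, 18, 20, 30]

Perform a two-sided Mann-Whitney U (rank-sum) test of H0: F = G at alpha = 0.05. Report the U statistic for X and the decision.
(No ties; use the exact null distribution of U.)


Step 1: Combine and sort all 9 observations; assign midranks.
sorted (value, group): (5,X), (8,X), (9,Y), (16,X), (17,X), (18,Y), (20,Y), (28,X), (30,Y)
ranks: 5->1, 8->2, 9->3, 16->4, 17->5, 18->6, 20->7, 28->8, 30->9
Step 2: Rank sum for X: R1 = 1 + 2 + 4 + 5 + 8 = 20.
Step 3: U_X = R1 - n1(n1+1)/2 = 20 - 5*6/2 = 20 - 15 = 5.
       U_Y = n1*n2 - U_X = 20 - 5 = 15.
Step 4: No ties, so the exact null distribution of U (based on enumerating the C(9,5) = 126 equally likely rank assignments) gives the two-sided p-value.
Step 5: p-value = 0.285714; compare to alpha = 0.05. fail to reject H0.

U_X = 5, p = 0.285714, fail to reject H0 at alpha = 0.05.


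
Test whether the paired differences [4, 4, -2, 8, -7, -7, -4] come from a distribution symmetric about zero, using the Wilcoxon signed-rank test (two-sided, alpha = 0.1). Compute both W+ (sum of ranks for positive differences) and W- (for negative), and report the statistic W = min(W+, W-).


Step 1: Drop any zero differences (none here) and take |d_i|.
|d| = [4, 4, 2, 8, 7, 7, 4]
Step 2: Midrank |d_i| (ties get averaged ranks).
ranks: |4|->3, |4|->3, |2|->1, |8|->7, |7|->5.5, |7|->5.5, |4|->3
Step 3: Attach original signs; sum ranks with positive sign and with negative sign.
W+ = 3 + 3 + 7 = 13
W- = 1 + 5.5 + 5.5 + 3 = 15
(Check: W+ + W- = 28 should equal n(n+1)/2 = 28.)
Step 4: Test statistic W = min(W+, W-) = 13.
Step 5: Ties in |d|, so use the tie-corrected normal approximation.
        E[W] = n(n+1)/4 = 7*8/4 = 14.
        Tie groups: |d|=4 (t=3), |d|=7 (t=2); sum(t^3 - t) = 30.
        Var[W] = n(n+1)(2n+1)/24 - sum(t^3-t)/48 = 840/24 - 30/48 = 34.375.
        z = (W - E[W]) / sqrt(Var[W]) = (13 - 14) / 5.8630 = -0.1706.
        Two-sided p = 2*Phi(z) = 0.864569.
Step 6: alpha = 0.1. fail to reject H0.

W+ = 13, W- = 15, W = min = 13, p = 0.864569, fail to reject H0.


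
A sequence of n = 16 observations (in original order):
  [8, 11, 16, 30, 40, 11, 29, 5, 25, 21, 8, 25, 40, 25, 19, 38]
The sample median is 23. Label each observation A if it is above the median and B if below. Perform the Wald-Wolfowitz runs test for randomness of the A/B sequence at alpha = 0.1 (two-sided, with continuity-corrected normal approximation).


Step 1: Compute median = 23; label A = above, B = below.
Labels in order: BBBAABABABBAAABA  (n_A = 8, n_B = 8)
Step 2: Count runs R = 10.
Step 3: Under H0 (random ordering), E[R] = 2*n_A*n_B/(n_A+n_B) + 1 = 2*8*8/16 + 1 = 9.0000.
        Var[R] = 2*n_A*n_B*(2*n_A*n_B - n_A - n_B) / ((n_A+n_B)^2 * (n_A+n_B-1)) = 14336/3840 = 3.7333.
        SD[R] = 1.9322.
Step 4: Continuity-corrected z = (R - 0.5 - E[R]) / SD[R] = (10 - 0.5 - 9.0000) / 1.9322 = 0.2588.
Step 5: Two-sided p-value via normal approximation = 2*(1 - Phi(|z|)) = 0.795809.
Step 6: alpha = 0.1. fail to reject H0.

R = 10, z = 0.2588, p = 0.795809, fail to reject H0.


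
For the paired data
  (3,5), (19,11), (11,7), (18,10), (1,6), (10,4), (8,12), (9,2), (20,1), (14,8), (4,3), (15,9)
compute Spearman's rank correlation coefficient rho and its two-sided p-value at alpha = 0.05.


Step 1: Rank x and y separately (midranks; no ties here).
rank(x): 3->2, 19->11, 11->7, 18->10, 1->1, 10->6, 8->4, 9->5, 20->12, 14->8, 4->3, 15->9
rank(y): 5->5, 11->11, 7->7, 10->10, 6->6, 4->4, 12->12, 2->2, 1->1, 8->8, 3->3, 9->9
Step 2: d_i = R_x(i) - R_y(i); compute d_i^2.
  (2-5)^2=9, (11-11)^2=0, (7-7)^2=0, (10-10)^2=0, (1-6)^2=25, (6-4)^2=4, (4-12)^2=64, (5-2)^2=9, (12-1)^2=121, (8-8)^2=0, (3-3)^2=0, (9-9)^2=0
sum(d^2) = 232.
Step 3: rho = 1 - 6*232 / (12*(12^2 - 1)) = 1 - 1392/1716 = 0.188811.
Step 4: Under H0, t = rho * sqrt((n-2)/(1-rho^2)) = 0.6080 ~ t(10).
Step 5: Two-sided p-value from the t-distribution with 10 df = 0.556737.
Step 6: alpha = 0.05. fail to reject H0.

rho = 0.1888, p = 0.556737, fail to reject H0 at alpha = 0.05.


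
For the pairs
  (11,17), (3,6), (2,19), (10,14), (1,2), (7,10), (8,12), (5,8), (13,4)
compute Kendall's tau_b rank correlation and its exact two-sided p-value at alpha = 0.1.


Step 1: Enumerate the 36 unordered pairs (i,j) with i<j and classify each by sign(x_j-x_i) * sign(y_j-y_i).
  (1,2):dx=-8,dy=-11->C; (1,3):dx=-9,dy=+2->D; (1,4):dx=-1,dy=-3->C; (1,5):dx=-10,dy=-15->C
  (1,6):dx=-4,dy=-7->C; (1,7):dx=-3,dy=-5->C; (1,8):dx=-6,dy=-9->C; (1,9):dx=+2,dy=-13->D
  (2,3):dx=-1,dy=+13->D; (2,4):dx=+7,dy=+8->C; (2,5):dx=-2,dy=-4->C; (2,6):dx=+4,dy=+4->C
  (2,7):dx=+5,dy=+6->C; (2,8):dx=+2,dy=+2->C; (2,9):dx=+10,dy=-2->D; (3,4):dx=+8,dy=-5->D
  (3,5):dx=-1,dy=-17->C; (3,6):dx=+5,dy=-9->D; (3,7):dx=+6,dy=-7->D; (3,8):dx=+3,dy=-11->D
  (3,9):dx=+11,dy=-15->D; (4,5):dx=-9,dy=-12->C; (4,6):dx=-3,dy=-4->C; (4,7):dx=-2,dy=-2->C
  (4,8):dx=-5,dy=-6->C; (4,9):dx=+3,dy=-10->D; (5,6):dx=+6,dy=+8->C; (5,7):dx=+7,dy=+10->C
  (5,8):dx=+4,dy=+6->C; (5,9):dx=+12,dy=+2->C; (6,7):dx=+1,dy=+2->C; (6,8):dx=-2,dy=-2->C
  (6,9):dx=+6,dy=-6->D; (7,8):dx=-3,dy=-4->C; (7,9):dx=+5,dy=-8->D; (8,9):dx=+8,dy=-4->D
Step 2: C = 23, D = 13, total pairs = 36.
Step 3: tau = (C - D)/(n(n-1)/2) = (23 - 13)/36 = 0.277778.
Step 4: Exact two-sided p-value (enumerate n! = 362880 permutations of y under H0): p = 0.358488.
Step 5: alpha = 0.1. fail to reject H0.

tau_b = 0.2778 (C=23, D=13), p = 0.358488, fail to reject H0.


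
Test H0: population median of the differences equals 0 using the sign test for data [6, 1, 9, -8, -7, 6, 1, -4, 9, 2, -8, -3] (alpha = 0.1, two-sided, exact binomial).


Step 1: Discard zero differences. Original n = 12; n_eff = number of nonzero differences = 12.
Nonzero differences (with sign): +6, +1, +9, -8, -7, +6, +1, -4, +9, +2, -8, -3
Step 2: Count signs: positive = 7, negative = 5.
Step 3: Under H0: P(positive) = 0.5, so the number of positives S ~ Bin(12, 0.5).
Step 4: Two-sided exact p-value = sum of Bin(12,0.5) probabilities at or below the observed probability = 0.774414.
Step 5: alpha = 0.1. fail to reject H0.

n_eff = 12, pos = 7, neg = 5, p = 0.774414, fail to reject H0.


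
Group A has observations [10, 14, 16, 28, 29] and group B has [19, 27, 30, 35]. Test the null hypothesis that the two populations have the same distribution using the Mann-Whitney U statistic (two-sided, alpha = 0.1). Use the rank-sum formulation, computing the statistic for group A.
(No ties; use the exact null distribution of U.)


Step 1: Combine and sort all 9 observations; assign midranks.
sorted (value, group): (10,X), (14,X), (16,X), (19,Y), (27,Y), (28,X), (29,X), (30,Y), (35,Y)
ranks: 10->1, 14->2, 16->3, 19->4, 27->5, 28->6, 29->7, 30->8, 35->9
Step 2: Rank sum for X: R1 = 1 + 2 + 3 + 6 + 7 = 19.
Step 3: U_X = R1 - n1(n1+1)/2 = 19 - 5*6/2 = 19 - 15 = 4.
       U_Y = n1*n2 - U_X = 20 - 4 = 16.
Step 4: No ties, so the exact null distribution of U (based on enumerating the C(9,5) = 126 equally likely rank assignments) gives the two-sided p-value.
Step 5: p-value = 0.190476; compare to alpha = 0.1. fail to reject H0.

U_X = 4, p = 0.190476, fail to reject H0 at alpha = 0.1.


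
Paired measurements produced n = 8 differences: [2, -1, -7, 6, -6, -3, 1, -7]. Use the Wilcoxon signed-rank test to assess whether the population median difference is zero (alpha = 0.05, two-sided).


Step 1: Drop any zero differences (none here) and take |d_i|.
|d| = [2, 1, 7, 6, 6, 3, 1, 7]
Step 2: Midrank |d_i| (ties get averaged ranks).
ranks: |2|->3, |1|->1.5, |7|->7.5, |6|->5.5, |6|->5.5, |3|->4, |1|->1.5, |7|->7.5
Step 3: Attach original signs; sum ranks with positive sign and with negative sign.
W+ = 3 + 5.5 + 1.5 = 10
W- = 1.5 + 7.5 + 5.5 + 4 + 7.5 = 26
(Check: W+ + W- = 36 should equal n(n+1)/2 = 36.)
Step 4: Test statistic W = min(W+, W-) = 10.
Step 5: Ties in |d|, so use the tie-corrected normal approximation.
        E[W] = n(n+1)/4 = 8*9/4 = 18.
        Tie groups: |d|=1 (t=2), |d|=6 (t=2), |d|=7 (t=2); sum(t^3 - t) = 18.
        Var[W] = n(n+1)(2n+1)/24 - sum(t^3-t)/48 = 1224/24 - 18/48 = 50.625.
        z = (W - E[W]) / sqrt(Var[W]) = (10 - 18) / 7.1151 = -1.1244.
        Two-sided p = 2*Phi(z) = 0.260858.
Step 6: alpha = 0.05. fail to reject H0.

W+ = 10, W- = 26, W = min = 10, p = 0.260858, fail to reject H0.


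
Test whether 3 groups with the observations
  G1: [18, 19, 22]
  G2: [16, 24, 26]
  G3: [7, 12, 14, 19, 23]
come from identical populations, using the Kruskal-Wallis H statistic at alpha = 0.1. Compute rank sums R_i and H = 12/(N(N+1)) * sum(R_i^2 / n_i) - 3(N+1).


Step 1: Combine all N = 11 observations and assign midranks.
sorted (value, group, rank): (7,G3,1), (12,G3,2), (14,G3,3), (16,G2,4), (18,G1,5), (19,G1,6.5), (19,G3,6.5), (22,G1,8), (23,G3,9), (24,G2,10), (26,G2,11)
Step 2: Sum ranks within each group.
R_1 = 19.5 (n_1 = 3)
R_2 = 25 (n_2 = 3)
R_3 = 21.5 (n_3 = 5)
Step 3: H = 12/(N(N+1)) * sum(R_i^2/n_i) - 3(N+1)
     = 12/(11*12) * (19.5^2/3 + 25^2/3 + 21.5^2/5) - 3*12
     = 0.090909 * 427.533 - 36
     = 2.866667.
Step 4: Ties present; correction factor C = 1 - 6/(11^3 - 11) = 0.995455. Corrected H = 2.866667 / 0.995455 = 2.879756.
Step 5: Under H0, H ~ chi^2(2); p-value = 0.236957.
Step 6: alpha = 0.1. fail to reject H0.

H = 2.8798, df = 2, p = 0.236957, fail to reject H0.


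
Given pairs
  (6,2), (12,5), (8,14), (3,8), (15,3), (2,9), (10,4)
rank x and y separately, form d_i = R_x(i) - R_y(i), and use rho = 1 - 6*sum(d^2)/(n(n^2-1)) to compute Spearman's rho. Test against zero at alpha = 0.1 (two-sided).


Step 1: Rank x and y separately (midranks; no ties here).
rank(x): 6->3, 12->6, 8->4, 3->2, 15->7, 2->1, 10->5
rank(y): 2->1, 5->4, 14->7, 8->5, 3->2, 9->6, 4->3
Step 2: d_i = R_x(i) - R_y(i); compute d_i^2.
  (3-1)^2=4, (6-4)^2=4, (4-7)^2=9, (2-5)^2=9, (7-2)^2=25, (1-6)^2=25, (5-3)^2=4
sum(d^2) = 80.
Step 3: rho = 1 - 6*80 / (7*(7^2 - 1)) = 1 - 480/336 = -0.428571.
Step 4: Under H0, t = rho * sqrt((n-2)/(1-rho^2)) = -1.0607 ~ t(5).
Step 5: Two-sided p-value from the t-distribution with 5 df = 0.337368.
Step 6: alpha = 0.1. fail to reject H0.

rho = -0.4286, p = 0.337368, fail to reject H0 at alpha = 0.1.


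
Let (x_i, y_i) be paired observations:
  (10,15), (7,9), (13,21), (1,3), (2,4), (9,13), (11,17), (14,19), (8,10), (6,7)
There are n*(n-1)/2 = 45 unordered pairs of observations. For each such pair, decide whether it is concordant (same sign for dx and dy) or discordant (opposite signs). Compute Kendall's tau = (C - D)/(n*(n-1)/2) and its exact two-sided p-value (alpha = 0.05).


Step 1: Enumerate the 45 unordered pairs (i,j) with i<j and classify each by sign(x_j-x_i) * sign(y_j-y_i).
  (1,2):dx=-3,dy=-6->C; (1,3):dx=+3,dy=+6->C; (1,4):dx=-9,dy=-12->C; (1,5):dx=-8,dy=-11->C
  (1,6):dx=-1,dy=-2->C; (1,7):dx=+1,dy=+2->C; (1,8):dx=+4,dy=+4->C; (1,9):dx=-2,dy=-5->C
  (1,10):dx=-4,dy=-8->C; (2,3):dx=+6,dy=+12->C; (2,4):dx=-6,dy=-6->C; (2,5):dx=-5,dy=-5->C
  (2,6):dx=+2,dy=+4->C; (2,7):dx=+4,dy=+8->C; (2,8):dx=+7,dy=+10->C; (2,9):dx=+1,dy=+1->C
  (2,10):dx=-1,dy=-2->C; (3,4):dx=-12,dy=-18->C; (3,5):dx=-11,dy=-17->C; (3,6):dx=-4,dy=-8->C
  (3,7):dx=-2,dy=-4->C; (3,8):dx=+1,dy=-2->D; (3,9):dx=-5,dy=-11->C; (3,10):dx=-7,dy=-14->C
  (4,5):dx=+1,dy=+1->C; (4,6):dx=+8,dy=+10->C; (4,7):dx=+10,dy=+14->C; (4,8):dx=+13,dy=+16->C
  (4,9):dx=+7,dy=+7->C; (4,10):dx=+5,dy=+4->C; (5,6):dx=+7,dy=+9->C; (5,7):dx=+9,dy=+13->C
  (5,8):dx=+12,dy=+15->C; (5,9):dx=+6,dy=+6->C; (5,10):dx=+4,dy=+3->C; (6,7):dx=+2,dy=+4->C
  (6,8):dx=+5,dy=+6->C; (6,9):dx=-1,dy=-3->C; (6,10):dx=-3,dy=-6->C; (7,8):dx=+3,dy=+2->C
  (7,9):dx=-3,dy=-7->C; (7,10):dx=-5,dy=-10->C; (8,9):dx=-6,dy=-9->C; (8,10):dx=-8,dy=-12->C
  (9,10):dx=-2,dy=-3->C
Step 2: C = 44, D = 1, total pairs = 45.
Step 3: tau = (C - D)/(n(n-1)/2) = (44 - 1)/45 = 0.955556.
Step 4: Exact two-sided p-value (enumerate n! = 3628800 permutations of y under H0): p = 0.000006.
Step 5: alpha = 0.05. reject H0.

tau_b = 0.9556 (C=44, D=1), p = 0.000006, reject H0.


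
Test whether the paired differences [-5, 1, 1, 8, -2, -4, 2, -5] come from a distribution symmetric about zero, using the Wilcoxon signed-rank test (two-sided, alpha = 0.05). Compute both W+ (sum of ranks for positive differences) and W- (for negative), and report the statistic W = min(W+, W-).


Step 1: Drop any zero differences (none here) and take |d_i|.
|d| = [5, 1, 1, 8, 2, 4, 2, 5]
Step 2: Midrank |d_i| (ties get averaged ranks).
ranks: |5|->6.5, |1|->1.5, |1|->1.5, |8|->8, |2|->3.5, |4|->5, |2|->3.5, |5|->6.5
Step 3: Attach original signs; sum ranks with positive sign and with negative sign.
W+ = 1.5 + 1.5 + 8 + 3.5 = 14.5
W- = 6.5 + 3.5 + 5 + 6.5 = 21.5
(Check: W+ + W- = 36 should equal n(n+1)/2 = 36.)
Step 4: Test statistic W = min(W+, W-) = 14.5.
Step 5: Ties in |d|, so use the tie-corrected normal approximation.
        E[W] = n(n+1)/4 = 8*9/4 = 18.
        Tie groups: |d|=1 (t=2), |d|=2 (t=2), |d|=5 (t=2); sum(t^3 - t) = 18.
        Var[W] = n(n+1)(2n+1)/24 - sum(t^3-t)/48 = 1224/24 - 18/48 = 50.625.
        z = (W - E[W]) / sqrt(Var[W]) = (14.5 - 18) / 7.1151 = -0.4919.
        Two-sided p = 2*Phi(z) = 0.622783.
Step 6: alpha = 0.05. fail to reject H0.

W+ = 14.5, W- = 21.5, W = min = 14.5, p = 0.622783, fail to reject H0.


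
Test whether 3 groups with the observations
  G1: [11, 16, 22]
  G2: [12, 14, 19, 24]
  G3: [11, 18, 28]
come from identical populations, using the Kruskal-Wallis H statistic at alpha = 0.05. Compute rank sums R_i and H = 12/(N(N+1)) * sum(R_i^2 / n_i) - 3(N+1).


Step 1: Combine all N = 10 observations and assign midranks.
sorted (value, group, rank): (11,G1,1.5), (11,G3,1.5), (12,G2,3), (14,G2,4), (16,G1,5), (18,G3,6), (19,G2,7), (22,G1,8), (24,G2,9), (28,G3,10)
Step 2: Sum ranks within each group.
R_1 = 14.5 (n_1 = 3)
R_2 = 23 (n_2 = 4)
R_3 = 17.5 (n_3 = 3)
Step 3: H = 12/(N(N+1)) * sum(R_i^2/n_i) - 3(N+1)
     = 12/(10*11) * (14.5^2/3 + 23^2/4 + 17.5^2/3) - 3*11
     = 0.109091 * 304.417 - 33
     = 0.209091.
Step 4: Ties present; correction factor C = 1 - 6/(10^3 - 10) = 0.993939. Corrected H = 0.209091 / 0.993939 = 0.210366.
Step 5: Under H0, H ~ chi^2(2); p-value = 0.900160.
Step 6: alpha = 0.05. fail to reject H0.

H = 0.2104, df = 2, p = 0.900160, fail to reject H0.


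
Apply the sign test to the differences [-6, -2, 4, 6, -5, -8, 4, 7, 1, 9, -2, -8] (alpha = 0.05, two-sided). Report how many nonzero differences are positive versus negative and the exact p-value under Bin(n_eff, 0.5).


Step 1: Discard zero differences. Original n = 12; n_eff = number of nonzero differences = 12.
Nonzero differences (with sign): -6, -2, +4, +6, -5, -8, +4, +7, +1, +9, -2, -8
Step 2: Count signs: positive = 6, negative = 6.
Step 3: Under H0: P(positive) = 0.5, so the number of positives S ~ Bin(12, 0.5).
Step 4: Two-sided exact p-value = sum of Bin(12,0.5) probabilities at or below the observed probability = 1.000000.
Step 5: alpha = 0.05. fail to reject H0.

n_eff = 12, pos = 6, neg = 6, p = 1.000000, fail to reject H0.


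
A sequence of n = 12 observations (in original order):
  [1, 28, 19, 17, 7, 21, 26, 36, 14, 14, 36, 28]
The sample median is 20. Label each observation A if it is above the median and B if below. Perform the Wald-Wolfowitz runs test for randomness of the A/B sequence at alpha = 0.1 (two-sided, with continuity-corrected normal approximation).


Step 1: Compute median = 20; label A = above, B = below.
Labels in order: BABBBAAABBAA  (n_A = 6, n_B = 6)
Step 2: Count runs R = 6.
Step 3: Under H0 (random ordering), E[R] = 2*n_A*n_B/(n_A+n_B) + 1 = 2*6*6/12 + 1 = 7.0000.
        Var[R] = 2*n_A*n_B*(2*n_A*n_B - n_A - n_B) / ((n_A+n_B)^2 * (n_A+n_B-1)) = 4320/1584 = 2.7273.
        SD[R] = 1.6514.
Step 4: Continuity-corrected z = (R + 0.5 - E[R]) / SD[R] = (6 + 0.5 - 7.0000) / 1.6514 = -0.3028.
Step 5: Two-sided p-value via normal approximation = 2*(1 - Phi(|z|)) = 0.762069.
Step 6: alpha = 0.1. fail to reject H0.

R = 6, z = -0.3028, p = 0.762069, fail to reject H0.


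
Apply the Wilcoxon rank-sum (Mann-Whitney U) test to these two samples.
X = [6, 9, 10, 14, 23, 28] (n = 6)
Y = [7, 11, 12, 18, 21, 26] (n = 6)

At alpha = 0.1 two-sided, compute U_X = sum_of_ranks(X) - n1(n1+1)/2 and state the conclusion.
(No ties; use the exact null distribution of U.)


Step 1: Combine and sort all 12 observations; assign midranks.
sorted (value, group): (6,X), (7,Y), (9,X), (10,X), (11,Y), (12,Y), (14,X), (18,Y), (21,Y), (23,X), (26,Y), (28,X)
ranks: 6->1, 7->2, 9->3, 10->4, 11->5, 12->6, 14->7, 18->8, 21->9, 23->10, 26->11, 28->12
Step 2: Rank sum for X: R1 = 1 + 3 + 4 + 7 + 10 + 12 = 37.
Step 3: U_X = R1 - n1(n1+1)/2 = 37 - 6*7/2 = 37 - 21 = 16.
       U_Y = n1*n2 - U_X = 36 - 16 = 20.
Step 4: No ties, so the exact null distribution of U (based on enumerating the C(12,6) = 924 equally likely rank assignments) gives the two-sided p-value.
Step 5: p-value = 0.818182; compare to alpha = 0.1. fail to reject H0.

U_X = 16, p = 0.818182, fail to reject H0 at alpha = 0.1.


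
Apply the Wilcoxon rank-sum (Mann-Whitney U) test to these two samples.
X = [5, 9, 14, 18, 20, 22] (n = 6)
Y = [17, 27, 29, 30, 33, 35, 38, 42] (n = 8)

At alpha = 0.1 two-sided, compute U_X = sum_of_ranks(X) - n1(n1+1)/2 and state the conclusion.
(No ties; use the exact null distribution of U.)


Step 1: Combine and sort all 14 observations; assign midranks.
sorted (value, group): (5,X), (9,X), (14,X), (17,Y), (18,X), (20,X), (22,X), (27,Y), (29,Y), (30,Y), (33,Y), (35,Y), (38,Y), (42,Y)
ranks: 5->1, 9->2, 14->3, 17->4, 18->5, 20->6, 22->7, 27->8, 29->9, 30->10, 33->11, 35->12, 38->13, 42->14
Step 2: Rank sum for X: R1 = 1 + 2 + 3 + 5 + 6 + 7 = 24.
Step 3: U_X = R1 - n1(n1+1)/2 = 24 - 6*7/2 = 24 - 21 = 3.
       U_Y = n1*n2 - U_X = 48 - 3 = 45.
Step 4: No ties, so the exact null distribution of U (based on enumerating the C(14,6) = 3003 equally likely rank assignments) gives the two-sided p-value.
Step 5: p-value = 0.004662; compare to alpha = 0.1. reject H0.

U_X = 3, p = 0.004662, reject H0 at alpha = 0.1.


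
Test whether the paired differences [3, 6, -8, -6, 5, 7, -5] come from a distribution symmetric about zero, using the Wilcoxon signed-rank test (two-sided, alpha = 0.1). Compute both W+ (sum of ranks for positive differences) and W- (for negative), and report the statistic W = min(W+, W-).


Step 1: Drop any zero differences (none here) and take |d_i|.
|d| = [3, 6, 8, 6, 5, 7, 5]
Step 2: Midrank |d_i| (ties get averaged ranks).
ranks: |3|->1, |6|->4.5, |8|->7, |6|->4.5, |5|->2.5, |7|->6, |5|->2.5
Step 3: Attach original signs; sum ranks with positive sign and with negative sign.
W+ = 1 + 4.5 + 2.5 + 6 = 14
W- = 7 + 4.5 + 2.5 = 14
(Check: W+ + W- = 28 should equal n(n+1)/2 = 28.)
Step 4: Test statistic W = min(W+, W-) = 14.
Step 5: Ties in |d|, so use the tie-corrected normal approximation.
        E[W] = n(n+1)/4 = 7*8/4 = 14.
        Tie groups: |d|=5 (t=2), |d|=6 (t=2); sum(t^3 - t) = 12.
        Var[W] = n(n+1)(2n+1)/24 - sum(t^3-t)/48 = 840/24 - 12/48 = 34.75.
        z = (W - E[W]) / sqrt(Var[W]) = (14 - 14) / 5.8949 = 0.0000.
        Two-sided p = 2*Phi(z) = 1.000000.
Step 6: alpha = 0.1. fail to reject H0.

W+ = 14, W- = 14, W = min = 14, p = 1.000000, fail to reject H0.


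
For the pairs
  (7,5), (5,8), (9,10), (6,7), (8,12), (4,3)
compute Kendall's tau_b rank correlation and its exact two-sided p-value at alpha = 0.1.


Step 1: Enumerate the 15 unordered pairs (i,j) with i<j and classify each by sign(x_j-x_i) * sign(y_j-y_i).
  (1,2):dx=-2,dy=+3->D; (1,3):dx=+2,dy=+5->C; (1,4):dx=-1,dy=+2->D; (1,5):dx=+1,dy=+7->C
  (1,6):dx=-3,dy=-2->C; (2,3):dx=+4,dy=+2->C; (2,4):dx=+1,dy=-1->D; (2,5):dx=+3,dy=+4->C
  (2,6):dx=-1,dy=-5->C; (3,4):dx=-3,dy=-3->C; (3,5):dx=-1,dy=+2->D; (3,6):dx=-5,dy=-7->C
  (4,5):dx=+2,dy=+5->C; (4,6):dx=-2,dy=-4->C; (5,6):dx=-4,dy=-9->C
Step 2: C = 11, D = 4, total pairs = 15.
Step 3: tau = (C - D)/(n(n-1)/2) = (11 - 4)/15 = 0.466667.
Step 4: Exact two-sided p-value (enumerate n! = 720 permutations of y under H0): p = 0.272222.
Step 5: alpha = 0.1. fail to reject H0.

tau_b = 0.4667 (C=11, D=4), p = 0.272222, fail to reject H0.


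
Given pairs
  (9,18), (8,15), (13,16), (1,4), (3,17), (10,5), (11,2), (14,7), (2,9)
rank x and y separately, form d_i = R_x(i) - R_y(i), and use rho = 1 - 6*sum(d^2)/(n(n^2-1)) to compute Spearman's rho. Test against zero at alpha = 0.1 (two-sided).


Step 1: Rank x and y separately (midranks; no ties here).
rank(x): 9->5, 8->4, 13->8, 1->1, 3->3, 10->6, 11->7, 14->9, 2->2
rank(y): 18->9, 15->6, 16->7, 4->2, 17->8, 5->3, 2->1, 7->4, 9->5
Step 2: d_i = R_x(i) - R_y(i); compute d_i^2.
  (5-9)^2=16, (4-6)^2=4, (8-7)^2=1, (1-2)^2=1, (3-8)^2=25, (6-3)^2=9, (7-1)^2=36, (9-4)^2=25, (2-5)^2=9
sum(d^2) = 126.
Step 3: rho = 1 - 6*126 / (9*(9^2 - 1)) = 1 - 756/720 = -0.050000.
Step 4: Under H0, t = rho * sqrt((n-2)/(1-rho^2)) = -0.1325 ~ t(7).
Step 5: Two-sided p-value from the t-distribution with 7 df = 0.898353.
Step 6: alpha = 0.1. fail to reject H0.

rho = -0.0500, p = 0.898353, fail to reject H0 at alpha = 0.1.


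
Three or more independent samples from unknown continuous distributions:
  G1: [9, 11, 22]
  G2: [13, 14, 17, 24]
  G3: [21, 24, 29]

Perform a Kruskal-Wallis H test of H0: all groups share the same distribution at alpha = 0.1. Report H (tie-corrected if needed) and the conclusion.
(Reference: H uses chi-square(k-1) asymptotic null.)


Step 1: Combine all N = 10 observations and assign midranks.
sorted (value, group, rank): (9,G1,1), (11,G1,2), (13,G2,3), (14,G2,4), (17,G2,5), (21,G3,6), (22,G1,7), (24,G2,8.5), (24,G3,8.5), (29,G3,10)
Step 2: Sum ranks within each group.
R_1 = 10 (n_1 = 3)
R_2 = 20.5 (n_2 = 4)
R_3 = 24.5 (n_3 = 3)
Step 3: H = 12/(N(N+1)) * sum(R_i^2/n_i) - 3(N+1)
     = 12/(10*11) * (10^2/3 + 20.5^2/4 + 24.5^2/3) - 3*11
     = 0.109091 * 338.479 - 33
     = 3.925000.
Step 4: Ties present; correction factor C = 1 - 6/(10^3 - 10) = 0.993939. Corrected H = 3.925000 / 0.993939 = 3.948933.
Step 5: Under H0, H ~ chi^2(2); p-value = 0.138835.
Step 6: alpha = 0.1. fail to reject H0.

H = 3.9489, df = 2, p = 0.138835, fail to reject H0.


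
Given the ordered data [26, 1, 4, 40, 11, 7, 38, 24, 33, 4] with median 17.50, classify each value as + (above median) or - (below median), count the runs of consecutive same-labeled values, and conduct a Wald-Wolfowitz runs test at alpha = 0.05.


Step 1: Compute median = 17.50; label A = above, B = below.
Labels in order: ABBABBAAAB  (n_A = 5, n_B = 5)
Step 2: Count runs R = 6.
Step 3: Under H0 (random ordering), E[R] = 2*n_A*n_B/(n_A+n_B) + 1 = 2*5*5/10 + 1 = 6.0000.
        Var[R] = 2*n_A*n_B*(2*n_A*n_B - n_A - n_B) / ((n_A+n_B)^2 * (n_A+n_B-1)) = 2000/900 = 2.2222.
        SD[R] = 1.4907.
Step 4: R = E[R], so z = 0 with no continuity correction.
Step 5: Two-sided p-value via normal approximation = 2*(1 - Phi(|z|)) = 1.000000.
Step 6: alpha = 0.05. fail to reject H0.

R = 6, z = 0.0000, p = 1.000000, fail to reject H0.


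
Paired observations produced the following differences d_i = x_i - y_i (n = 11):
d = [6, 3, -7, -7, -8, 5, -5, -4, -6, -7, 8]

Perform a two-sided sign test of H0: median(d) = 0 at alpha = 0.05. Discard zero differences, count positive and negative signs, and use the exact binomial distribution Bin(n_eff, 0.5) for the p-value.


Step 1: Discard zero differences. Original n = 11; n_eff = number of nonzero differences = 11.
Nonzero differences (with sign): +6, +3, -7, -7, -8, +5, -5, -4, -6, -7, +8
Step 2: Count signs: positive = 4, negative = 7.
Step 3: Under H0: P(positive) = 0.5, so the number of positives S ~ Bin(11, 0.5).
Step 4: Two-sided exact p-value = sum of Bin(11,0.5) probabilities at or below the observed probability = 0.548828.
Step 5: alpha = 0.05. fail to reject H0.

n_eff = 11, pos = 4, neg = 7, p = 0.548828, fail to reject H0.


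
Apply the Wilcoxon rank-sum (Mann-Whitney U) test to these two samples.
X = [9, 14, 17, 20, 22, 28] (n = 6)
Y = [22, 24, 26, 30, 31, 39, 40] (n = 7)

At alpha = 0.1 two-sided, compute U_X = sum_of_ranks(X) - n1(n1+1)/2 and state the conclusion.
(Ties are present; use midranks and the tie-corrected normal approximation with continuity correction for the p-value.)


Step 1: Combine and sort all 13 observations; assign midranks.
sorted (value, group): (9,X), (14,X), (17,X), (20,X), (22,X), (22,Y), (24,Y), (26,Y), (28,X), (30,Y), (31,Y), (39,Y), (40,Y)
ranks: 9->1, 14->2, 17->3, 20->4, 22->5.5, 22->5.5, 24->7, 26->8, 28->9, 30->10, 31->11, 39->12, 40->13
Step 2: Rank sum for X: R1 = 1 + 2 + 3 + 4 + 5.5 + 9 = 24.5.
Step 3: U_X = R1 - n1(n1+1)/2 = 24.5 - 6*7/2 = 24.5 - 21 = 3.5.
       U_Y = n1*n2 - U_X = 42 - 3.5 = 38.5.
Step 4: Ties are present, so use the tie-corrected normal approximation (with continuity correction) for the p-value.
Step 5: p-value = 0.015019; compare to alpha = 0.1. reject H0.

U_X = 3.5, p = 0.015019, reject H0 at alpha = 0.1.


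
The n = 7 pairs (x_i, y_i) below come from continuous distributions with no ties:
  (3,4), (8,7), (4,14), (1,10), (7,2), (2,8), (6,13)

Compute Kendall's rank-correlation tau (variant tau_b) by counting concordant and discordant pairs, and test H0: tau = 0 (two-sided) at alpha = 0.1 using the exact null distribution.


Step 1: Enumerate the 21 unordered pairs (i,j) with i<j and classify each by sign(x_j-x_i) * sign(y_j-y_i).
  (1,2):dx=+5,dy=+3->C; (1,3):dx=+1,dy=+10->C; (1,4):dx=-2,dy=+6->D; (1,5):dx=+4,dy=-2->D
  (1,6):dx=-1,dy=+4->D; (1,7):dx=+3,dy=+9->C; (2,3):dx=-4,dy=+7->D; (2,4):dx=-7,dy=+3->D
  (2,5):dx=-1,dy=-5->C; (2,6):dx=-6,dy=+1->D; (2,7):dx=-2,dy=+6->D; (3,4):dx=-3,dy=-4->C
  (3,5):dx=+3,dy=-12->D; (3,6):dx=-2,dy=-6->C; (3,7):dx=+2,dy=-1->D; (4,5):dx=+6,dy=-8->D
  (4,6):dx=+1,dy=-2->D; (4,7):dx=+5,dy=+3->C; (5,6):dx=-5,dy=+6->D; (5,7):dx=-1,dy=+11->D
  (6,7):dx=+4,dy=+5->C
Step 2: C = 8, D = 13, total pairs = 21.
Step 3: tau = (C - D)/(n(n-1)/2) = (8 - 13)/21 = -0.238095.
Step 4: Exact two-sided p-value (enumerate n! = 5040 permutations of y under H0): p = 0.561905.
Step 5: alpha = 0.1. fail to reject H0.

tau_b = -0.2381 (C=8, D=13), p = 0.561905, fail to reject H0.


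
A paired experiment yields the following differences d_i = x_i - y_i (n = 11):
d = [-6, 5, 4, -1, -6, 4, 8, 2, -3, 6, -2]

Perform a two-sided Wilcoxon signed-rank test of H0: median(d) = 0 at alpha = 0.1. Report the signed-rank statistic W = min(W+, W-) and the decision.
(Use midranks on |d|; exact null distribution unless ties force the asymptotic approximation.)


Step 1: Drop any zero differences (none here) and take |d_i|.
|d| = [6, 5, 4, 1, 6, 4, 8, 2, 3, 6, 2]
Step 2: Midrank |d_i| (ties get averaged ranks).
ranks: |6|->9, |5|->7, |4|->5.5, |1|->1, |6|->9, |4|->5.5, |8|->11, |2|->2.5, |3|->4, |6|->9, |2|->2.5
Step 3: Attach original signs; sum ranks with positive sign and with negative sign.
W+ = 7 + 5.5 + 5.5 + 11 + 2.5 + 9 = 40.5
W- = 9 + 1 + 9 + 4 + 2.5 = 25.5
(Check: W+ + W- = 66 should equal n(n+1)/2 = 66.)
Step 4: Test statistic W = min(W+, W-) = 25.5.
Step 5: Ties in |d|, so use the tie-corrected normal approximation.
        E[W] = n(n+1)/4 = 11*12/4 = 33.
        Tie groups: |d|=2 (t=2), |d|=4 (t=2), |d|=6 (t=3); sum(t^3 - t) = 36.
        Var[W] = n(n+1)(2n+1)/24 - sum(t^3-t)/48 = 3036/24 - 36/48 = 125.75.
        z = (W - E[W]) / sqrt(Var[W]) = (25.5 - 33) / 11.2138 = -0.6688.
        Two-sided p = 2*Phi(z) = 0.503612.
Step 6: alpha = 0.1. fail to reject H0.

W+ = 40.5, W- = 25.5, W = min = 25.5, p = 0.503612, fail to reject H0.
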